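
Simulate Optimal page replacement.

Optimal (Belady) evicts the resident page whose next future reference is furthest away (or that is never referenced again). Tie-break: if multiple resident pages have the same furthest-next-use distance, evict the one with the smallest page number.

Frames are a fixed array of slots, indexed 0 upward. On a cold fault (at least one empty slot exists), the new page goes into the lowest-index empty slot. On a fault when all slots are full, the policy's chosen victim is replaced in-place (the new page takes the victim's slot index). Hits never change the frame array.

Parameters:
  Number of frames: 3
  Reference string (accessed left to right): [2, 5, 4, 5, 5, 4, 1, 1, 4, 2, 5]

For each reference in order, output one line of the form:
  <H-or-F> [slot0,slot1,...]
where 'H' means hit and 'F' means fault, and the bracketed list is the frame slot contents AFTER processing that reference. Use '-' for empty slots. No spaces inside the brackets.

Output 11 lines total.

F [2,-,-]
F [2,5,-]
F [2,5,4]
H [2,5,4]
H [2,5,4]
H [2,5,4]
F [2,1,4]
H [2,1,4]
H [2,1,4]
H [2,1,4]
F [2,5,4]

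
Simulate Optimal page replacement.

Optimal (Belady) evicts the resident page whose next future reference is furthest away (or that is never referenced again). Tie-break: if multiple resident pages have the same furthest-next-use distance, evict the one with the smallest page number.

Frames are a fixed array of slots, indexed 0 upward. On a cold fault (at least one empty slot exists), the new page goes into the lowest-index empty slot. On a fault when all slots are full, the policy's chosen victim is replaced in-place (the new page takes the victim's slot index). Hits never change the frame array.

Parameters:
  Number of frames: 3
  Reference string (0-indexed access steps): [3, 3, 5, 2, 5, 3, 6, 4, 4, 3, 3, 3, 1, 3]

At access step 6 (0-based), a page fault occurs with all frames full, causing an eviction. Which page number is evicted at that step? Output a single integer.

Step 0: ref 3 -> FAULT, frames=[3,-,-]
Step 1: ref 3 -> HIT, frames=[3,-,-]
Step 2: ref 5 -> FAULT, frames=[3,5,-]
Step 3: ref 2 -> FAULT, frames=[3,5,2]
Step 4: ref 5 -> HIT, frames=[3,5,2]
Step 5: ref 3 -> HIT, frames=[3,5,2]
Step 6: ref 6 -> FAULT, evict 2, frames=[3,5,6]
At step 6: evicted page 2

Answer: 2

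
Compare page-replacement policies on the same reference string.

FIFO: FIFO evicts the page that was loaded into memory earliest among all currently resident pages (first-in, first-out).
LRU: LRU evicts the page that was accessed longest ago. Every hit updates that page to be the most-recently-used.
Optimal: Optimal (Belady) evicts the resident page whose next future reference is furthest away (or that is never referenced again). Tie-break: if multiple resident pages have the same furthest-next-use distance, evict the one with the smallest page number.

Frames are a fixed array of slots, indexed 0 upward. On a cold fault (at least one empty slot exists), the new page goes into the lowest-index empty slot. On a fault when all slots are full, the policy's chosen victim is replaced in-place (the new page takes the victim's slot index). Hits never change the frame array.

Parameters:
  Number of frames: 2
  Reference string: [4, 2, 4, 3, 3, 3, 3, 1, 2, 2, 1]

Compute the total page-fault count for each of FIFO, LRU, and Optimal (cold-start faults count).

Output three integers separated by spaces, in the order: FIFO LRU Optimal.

Answer: 5 5 4

Derivation:
--- FIFO ---
  step 0: ref 4 -> FAULT, frames=[4,-] (faults so far: 1)
  step 1: ref 2 -> FAULT, frames=[4,2] (faults so far: 2)
  step 2: ref 4 -> HIT, frames=[4,2] (faults so far: 2)
  step 3: ref 3 -> FAULT, evict 4, frames=[3,2] (faults so far: 3)
  step 4: ref 3 -> HIT, frames=[3,2] (faults so far: 3)
  step 5: ref 3 -> HIT, frames=[3,2] (faults so far: 3)
  step 6: ref 3 -> HIT, frames=[3,2] (faults so far: 3)
  step 7: ref 1 -> FAULT, evict 2, frames=[3,1] (faults so far: 4)
  step 8: ref 2 -> FAULT, evict 3, frames=[2,1] (faults so far: 5)
  step 9: ref 2 -> HIT, frames=[2,1] (faults so far: 5)
  step 10: ref 1 -> HIT, frames=[2,1] (faults so far: 5)
  FIFO total faults: 5
--- LRU ---
  step 0: ref 4 -> FAULT, frames=[4,-] (faults so far: 1)
  step 1: ref 2 -> FAULT, frames=[4,2] (faults so far: 2)
  step 2: ref 4 -> HIT, frames=[4,2] (faults so far: 2)
  step 3: ref 3 -> FAULT, evict 2, frames=[4,3] (faults so far: 3)
  step 4: ref 3 -> HIT, frames=[4,3] (faults so far: 3)
  step 5: ref 3 -> HIT, frames=[4,3] (faults so far: 3)
  step 6: ref 3 -> HIT, frames=[4,3] (faults so far: 3)
  step 7: ref 1 -> FAULT, evict 4, frames=[1,3] (faults so far: 4)
  step 8: ref 2 -> FAULT, evict 3, frames=[1,2] (faults so far: 5)
  step 9: ref 2 -> HIT, frames=[1,2] (faults so far: 5)
  step 10: ref 1 -> HIT, frames=[1,2] (faults so far: 5)
  LRU total faults: 5
--- Optimal ---
  step 0: ref 4 -> FAULT, frames=[4,-] (faults so far: 1)
  step 1: ref 2 -> FAULT, frames=[4,2] (faults so far: 2)
  step 2: ref 4 -> HIT, frames=[4,2] (faults so far: 2)
  step 3: ref 3 -> FAULT, evict 4, frames=[3,2] (faults so far: 3)
  step 4: ref 3 -> HIT, frames=[3,2] (faults so far: 3)
  step 5: ref 3 -> HIT, frames=[3,2] (faults so far: 3)
  step 6: ref 3 -> HIT, frames=[3,2] (faults so far: 3)
  step 7: ref 1 -> FAULT, evict 3, frames=[1,2] (faults so far: 4)
  step 8: ref 2 -> HIT, frames=[1,2] (faults so far: 4)
  step 9: ref 2 -> HIT, frames=[1,2] (faults so far: 4)
  step 10: ref 1 -> HIT, frames=[1,2] (faults so far: 4)
  Optimal total faults: 4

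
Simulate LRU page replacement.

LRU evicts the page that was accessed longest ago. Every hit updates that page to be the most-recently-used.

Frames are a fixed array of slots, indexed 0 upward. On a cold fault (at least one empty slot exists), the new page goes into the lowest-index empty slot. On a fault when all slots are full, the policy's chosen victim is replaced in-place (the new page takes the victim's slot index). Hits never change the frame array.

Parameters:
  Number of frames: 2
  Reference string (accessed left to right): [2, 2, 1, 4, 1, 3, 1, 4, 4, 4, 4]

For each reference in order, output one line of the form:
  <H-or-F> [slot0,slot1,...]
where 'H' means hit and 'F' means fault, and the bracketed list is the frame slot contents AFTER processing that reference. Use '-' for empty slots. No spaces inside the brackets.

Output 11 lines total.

F [2,-]
H [2,-]
F [2,1]
F [4,1]
H [4,1]
F [3,1]
H [3,1]
F [4,1]
H [4,1]
H [4,1]
H [4,1]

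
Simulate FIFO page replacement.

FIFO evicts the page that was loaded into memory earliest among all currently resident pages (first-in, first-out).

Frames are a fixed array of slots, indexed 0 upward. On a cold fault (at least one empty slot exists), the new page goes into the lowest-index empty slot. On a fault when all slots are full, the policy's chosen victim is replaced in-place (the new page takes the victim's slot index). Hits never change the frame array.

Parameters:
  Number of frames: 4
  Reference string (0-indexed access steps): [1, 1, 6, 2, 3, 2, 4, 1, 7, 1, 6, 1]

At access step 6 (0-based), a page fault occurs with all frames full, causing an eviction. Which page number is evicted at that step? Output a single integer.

Answer: 1

Derivation:
Step 0: ref 1 -> FAULT, frames=[1,-,-,-]
Step 1: ref 1 -> HIT, frames=[1,-,-,-]
Step 2: ref 6 -> FAULT, frames=[1,6,-,-]
Step 3: ref 2 -> FAULT, frames=[1,6,2,-]
Step 4: ref 3 -> FAULT, frames=[1,6,2,3]
Step 5: ref 2 -> HIT, frames=[1,6,2,3]
Step 6: ref 4 -> FAULT, evict 1, frames=[4,6,2,3]
At step 6: evicted page 1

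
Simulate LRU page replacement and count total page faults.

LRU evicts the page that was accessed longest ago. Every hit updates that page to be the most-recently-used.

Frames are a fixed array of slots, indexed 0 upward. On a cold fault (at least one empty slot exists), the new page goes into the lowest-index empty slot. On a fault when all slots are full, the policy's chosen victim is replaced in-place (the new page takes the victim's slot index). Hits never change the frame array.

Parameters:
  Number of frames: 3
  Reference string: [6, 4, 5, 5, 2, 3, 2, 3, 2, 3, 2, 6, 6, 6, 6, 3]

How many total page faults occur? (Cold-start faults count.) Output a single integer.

Answer: 6

Derivation:
Step 0: ref 6 → FAULT, frames=[6,-,-]
Step 1: ref 4 → FAULT, frames=[6,4,-]
Step 2: ref 5 → FAULT, frames=[6,4,5]
Step 3: ref 5 → HIT, frames=[6,4,5]
Step 4: ref 2 → FAULT (evict 6), frames=[2,4,5]
Step 5: ref 3 → FAULT (evict 4), frames=[2,3,5]
Step 6: ref 2 → HIT, frames=[2,3,5]
Step 7: ref 3 → HIT, frames=[2,3,5]
Step 8: ref 2 → HIT, frames=[2,3,5]
Step 9: ref 3 → HIT, frames=[2,3,5]
Step 10: ref 2 → HIT, frames=[2,3,5]
Step 11: ref 6 → FAULT (evict 5), frames=[2,3,6]
Step 12: ref 6 → HIT, frames=[2,3,6]
Step 13: ref 6 → HIT, frames=[2,3,6]
Step 14: ref 6 → HIT, frames=[2,3,6]
Step 15: ref 3 → HIT, frames=[2,3,6]
Total faults: 6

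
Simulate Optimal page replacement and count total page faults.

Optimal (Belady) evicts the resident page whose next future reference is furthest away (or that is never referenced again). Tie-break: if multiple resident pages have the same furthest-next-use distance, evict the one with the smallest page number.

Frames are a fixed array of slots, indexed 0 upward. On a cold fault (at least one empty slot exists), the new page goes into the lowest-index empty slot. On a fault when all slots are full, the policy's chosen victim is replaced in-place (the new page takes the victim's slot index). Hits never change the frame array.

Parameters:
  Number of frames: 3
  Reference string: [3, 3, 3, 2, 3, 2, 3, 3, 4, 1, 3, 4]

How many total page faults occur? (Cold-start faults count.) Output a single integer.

Step 0: ref 3 → FAULT, frames=[3,-,-]
Step 1: ref 3 → HIT, frames=[3,-,-]
Step 2: ref 3 → HIT, frames=[3,-,-]
Step 3: ref 2 → FAULT, frames=[3,2,-]
Step 4: ref 3 → HIT, frames=[3,2,-]
Step 5: ref 2 → HIT, frames=[3,2,-]
Step 6: ref 3 → HIT, frames=[3,2,-]
Step 7: ref 3 → HIT, frames=[3,2,-]
Step 8: ref 4 → FAULT, frames=[3,2,4]
Step 9: ref 1 → FAULT (evict 2), frames=[3,1,4]
Step 10: ref 3 → HIT, frames=[3,1,4]
Step 11: ref 4 → HIT, frames=[3,1,4]
Total faults: 4

Answer: 4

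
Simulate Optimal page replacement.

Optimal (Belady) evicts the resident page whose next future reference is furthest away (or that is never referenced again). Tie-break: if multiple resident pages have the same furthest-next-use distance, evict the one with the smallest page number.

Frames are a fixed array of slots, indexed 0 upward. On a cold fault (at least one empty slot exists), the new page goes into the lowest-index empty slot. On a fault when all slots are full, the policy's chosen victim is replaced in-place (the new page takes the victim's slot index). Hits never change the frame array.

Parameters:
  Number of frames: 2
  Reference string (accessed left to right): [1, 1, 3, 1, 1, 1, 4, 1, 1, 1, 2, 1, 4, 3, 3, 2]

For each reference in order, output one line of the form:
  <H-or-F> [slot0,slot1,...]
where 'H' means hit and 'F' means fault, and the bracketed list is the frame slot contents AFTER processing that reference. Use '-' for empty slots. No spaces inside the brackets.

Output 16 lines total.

F [1,-]
H [1,-]
F [1,3]
H [1,3]
H [1,3]
H [1,3]
F [1,4]
H [1,4]
H [1,4]
H [1,4]
F [1,2]
H [1,2]
F [4,2]
F [3,2]
H [3,2]
H [3,2]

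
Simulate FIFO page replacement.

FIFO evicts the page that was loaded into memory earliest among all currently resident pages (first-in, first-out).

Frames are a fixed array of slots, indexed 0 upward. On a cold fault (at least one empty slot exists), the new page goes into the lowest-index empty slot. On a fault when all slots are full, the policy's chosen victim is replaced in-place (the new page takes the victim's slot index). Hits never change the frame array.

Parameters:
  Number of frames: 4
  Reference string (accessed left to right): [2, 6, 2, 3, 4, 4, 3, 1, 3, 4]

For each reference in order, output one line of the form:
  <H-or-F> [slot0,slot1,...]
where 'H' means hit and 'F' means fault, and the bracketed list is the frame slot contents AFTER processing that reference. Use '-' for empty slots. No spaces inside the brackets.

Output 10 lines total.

F [2,-,-,-]
F [2,6,-,-]
H [2,6,-,-]
F [2,6,3,-]
F [2,6,3,4]
H [2,6,3,4]
H [2,6,3,4]
F [1,6,3,4]
H [1,6,3,4]
H [1,6,3,4]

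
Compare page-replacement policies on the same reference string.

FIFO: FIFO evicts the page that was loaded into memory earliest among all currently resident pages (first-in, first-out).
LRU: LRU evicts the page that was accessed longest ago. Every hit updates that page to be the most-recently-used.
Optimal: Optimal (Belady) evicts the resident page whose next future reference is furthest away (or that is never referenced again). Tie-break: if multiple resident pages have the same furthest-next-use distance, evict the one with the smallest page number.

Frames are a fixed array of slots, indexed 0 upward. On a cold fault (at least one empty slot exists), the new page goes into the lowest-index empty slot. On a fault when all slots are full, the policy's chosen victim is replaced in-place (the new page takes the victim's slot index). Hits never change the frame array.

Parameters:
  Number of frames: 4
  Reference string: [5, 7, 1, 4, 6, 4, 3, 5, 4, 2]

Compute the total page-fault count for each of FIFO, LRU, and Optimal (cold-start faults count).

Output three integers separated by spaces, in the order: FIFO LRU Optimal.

--- FIFO ---
  step 0: ref 5 -> FAULT, frames=[5,-,-,-] (faults so far: 1)
  step 1: ref 7 -> FAULT, frames=[5,7,-,-] (faults so far: 2)
  step 2: ref 1 -> FAULT, frames=[5,7,1,-] (faults so far: 3)
  step 3: ref 4 -> FAULT, frames=[5,7,1,4] (faults so far: 4)
  step 4: ref 6 -> FAULT, evict 5, frames=[6,7,1,4] (faults so far: 5)
  step 5: ref 4 -> HIT, frames=[6,7,1,4] (faults so far: 5)
  step 6: ref 3 -> FAULT, evict 7, frames=[6,3,1,4] (faults so far: 6)
  step 7: ref 5 -> FAULT, evict 1, frames=[6,3,5,4] (faults so far: 7)
  step 8: ref 4 -> HIT, frames=[6,3,5,4] (faults so far: 7)
  step 9: ref 2 -> FAULT, evict 4, frames=[6,3,5,2] (faults so far: 8)
  FIFO total faults: 8
--- LRU ---
  step 0: ref 5 -> FAULT, frames=[5,-,-,-] (faults so far: 1)
  step 1: ref 7 -> FAULT, frames=[5,7,-,-] (faults so far: 2)
  step 2: ref 1 -> FAULT, frames=[5,7,1,-] (faults so far: 3)
  step 3: ref 4 -> FAULT, frames=[5,7,1,4] (faults so far: 4)
  step 4: ref 6 -> FAULT, evict 5, frames=[6,7,1,4] (faults so far: 5)
  step 5: ref 4 -> HIT, frames=[6,7,1,4] (faults so far: 5)
  step 6: ref 3 -> FAULT, evict 7, frames=[6,3,1,4] (faults so far: 6)
  step 7: ref 5 -> FAULT, evict 1, frames=[6,3,5,4] (faults so far: 7)
  step 8: ref 4 -> HIT, frames=[6,3,5,4] (faults so far: 7)
  step 9: ref 2 -> FAULT, evict 6, frames=[2,3,5,4] (faults so far: 8)
  LRU total faults: 8
--- Optimal ---
  step 0: ref 5 -> FAULT, frames=[5,-,-,-] (faults so far: 1)
  step 1: ref 7 -> FAULT, frames=[5,7,-,-] (faults so far: 2)
  step 2: ref 1 -> FAULT, frames=[5,7,1,-] (faults so far: 3)
  step 3: ref 4 -> FAULT, frames=[5,7,1,4] (faults so far: 4)
  step 4: ref 6 -> FAULT, evict 1, frames=[5,7,6,4] (faults so far: 5)
  step 5: ref 4 -> HIT, frames=[5,7,6,4] (faults so far: 5)
  step 6: ref 3 -> FAULT, evict 6, frames=[5,7,3,4] (faults so far: 6)
  step 7: ref 5 -> HIT, frames=[5,7,3,4] (faults so far: 6)
  step 8: ref 4 -> HIT, frames=[5,7,3,4] (faults so far: 6)
  step 9: ref 2 -> FAULT, evict 3, frames=[5,7,2,4] (faults so far: 7)
  Optimal total faults: 7

Answer: 8 8 7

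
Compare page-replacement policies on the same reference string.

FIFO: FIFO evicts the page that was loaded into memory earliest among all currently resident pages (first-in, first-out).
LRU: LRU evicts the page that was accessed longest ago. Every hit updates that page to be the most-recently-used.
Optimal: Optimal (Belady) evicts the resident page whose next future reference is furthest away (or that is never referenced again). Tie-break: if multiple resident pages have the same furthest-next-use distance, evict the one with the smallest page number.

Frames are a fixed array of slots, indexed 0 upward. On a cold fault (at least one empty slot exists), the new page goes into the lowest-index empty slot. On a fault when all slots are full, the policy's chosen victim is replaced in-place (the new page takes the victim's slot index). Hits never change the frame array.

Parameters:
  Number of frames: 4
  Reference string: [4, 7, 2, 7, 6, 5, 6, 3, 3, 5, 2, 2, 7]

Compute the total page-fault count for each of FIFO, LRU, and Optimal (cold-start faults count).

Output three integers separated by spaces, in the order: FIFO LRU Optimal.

--- FIFO ---
  step 0: ref 4 -> FAULT, frames=[4,-,-,-] (faults so far: 1)
  step 1: ref 7 -> FAULT, frames=[4,7,-,-] (faults so far: 2)
  step 2: ref 2 -> FAULT, frames=[4,7,2,-] (faults so far: 3)
  step 3: ref 7 -> HIT, frames=[4,7,2,-] (faults so far: 3)
  step 4: ref 6 -> FAULT, frames=[4,7,2,6] (faults so far: 4)
  step 5: ref 5 -> FAULT, evict 4, frames=[5,7,2,6] (faults so far: 5)
  step 6: ref 6 -> HIT, frames=[5,7,2,6] (faults so far: 5)
  step 7: ref 3 -> FAULT, evict 7, frames=[5,3,2,6] (faults so far: 6)
  step 8: ref 3 -> HIT, frames=[5,3,2,6] (faults so far: 6)
  step 9: ref 5 -> HIT, frames=[5,3,2,6] (faults so far: 6)
  step 10: ref 2 -> HIT, frames=[5,3,2,6] (faults so far: 6)
  step 11: ref 2 -> HIT, frames=[5,3,2,6] (faults so far: 6)
  step 12: ref 7 -> FAULT, evict 2, frames=[5,3,7,6] (faults so far: 7)
  FIFO total faults: 7
--- LRU ---
  step 0: ref 4 -> FAULT, frames=[4,-,-,-] (faults so far: 1)
  step 1: ref 7 -> FAULT, frames=[4,7,-,-] (faults so far: 2)
  step 2: ref 2 -> FAULT, frames=[4,7,2,-] (faults so far: 3)
  step 3: ref 7 -> HIT, frames=[4,7,2,-] (faults so far: 3)
  step 4: ref 6 -> FAULT, frames=[4,7,2,6] (faults so far: 4)
  step 5: ref 5 -> FAULT, evict 4, frames=[5,7,2,6] (faults so far: 5)
  step 6: ref 6 -> HIT, frames=[5,7,2,6] (faults so far: 5)
  step 7: ref 3 -> FAULT, evict 2, frames=[5,7,3,6] (faults so far: 6)
  step 8: ref 3 -> HIT, frames=[5,7,3,6] (faults so far: 6)
  step 9: ref 5 -> HIT, frames=[5,7,3,6] (faults so far: 6)
  step 10: ref 2 -> FAULT, evict 7, frames=[5,2,3,6] (faults so far: 7)
  step 11: ref 2 -> HIT, frames=[5,2,3,6] (faults so far: 7)
  step 12: ref 7 -> FAULT, evict 6, frames=[5,2,3,7] (faults so far: 8)
  LRU total faults: 8
--- Optimal ---
  step 0: ref 4 -> FAULT, frames=[4,-,-,-] (faults so far: 1)
  step 1: ref 7 -> FAULT, frames=[4,7,-,-] (faults so far: 2)
  step 2: ref 2 -> FAULT, frames=[4,7,2,-] (faults so far: 3)
  step 3: ref 7 -> HIT, frames=[4,7,2,-] (faults so far: 3)
  step 4: ref 6 -> FAULT, frames=[4,7,2,6] (faults so far: 4)
  step 5: ref 5 -> FAULT, evict 4, frames=[5,7,2,6] (faults so far: 5)
  step 6: ref 6 -> HIT, frames=[5,7,2,6] (faults so far: 5)
  step 7: ref 3 -> FAULT, evict 6, frames=[5,7,2,3] (faults so far: 6)
  step 8: ref 3 -> HIT, frames=[5,7,2,3] (faults so far: 6)
  step 9: ref 5 -> HIT, frames=[5,7,2,3] (faults so far: 6)
  step 10: ref 2 -> HIT, frames=[5,7,2,3] (faults so far: 6)
  step 11: ref 2 -> HIT, frames=[5,7,2,3] (faults so far: 6)
  step 12: ref 7 -> HIT, frames=[5,7,2,3] (faults so far: 6)
  Optimal total faults: 6

Answer: 7 8 6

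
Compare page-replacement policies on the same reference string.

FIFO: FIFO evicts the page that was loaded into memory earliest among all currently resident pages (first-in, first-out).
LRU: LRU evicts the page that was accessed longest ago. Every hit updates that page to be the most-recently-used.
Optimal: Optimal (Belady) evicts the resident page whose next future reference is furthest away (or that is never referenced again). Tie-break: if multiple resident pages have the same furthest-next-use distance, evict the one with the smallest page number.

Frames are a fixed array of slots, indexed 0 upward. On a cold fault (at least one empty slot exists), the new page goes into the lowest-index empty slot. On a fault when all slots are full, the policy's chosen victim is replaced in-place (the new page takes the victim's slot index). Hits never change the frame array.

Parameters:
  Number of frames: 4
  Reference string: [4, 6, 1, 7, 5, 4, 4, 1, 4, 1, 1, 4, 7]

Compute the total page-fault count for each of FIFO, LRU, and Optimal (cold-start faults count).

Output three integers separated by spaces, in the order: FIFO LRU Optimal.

Answer: 6 6 5

Derivation:
--- FIFO ---
  step 0: ref 4 -> FAULT, frames=[4,-,-,-] (faults so far: 1)
  step 1: ref 6 -> FAULT, frames=[4,6,-,-] (faults so far: 2)
  step 2: ref 1 -> FAULT, frames=[4,6,1,-] (faults so far: 3)
  step 3: ref 7 -> FAULT, frames=[4,6,1,7] (faults so far: 4)
  step 4: ref 5 -> FAULT, evict 4, frames=[5,6,1,7] (faults so far: 5)
  step 5: ref 4 -> FAULT, evict 6, frames=[5,4,1,7] (faults so far: 6)
  step 6: ref 4 -> HIT, frames=[5,4,1,7] (faults so far: 6)
  step 7: ref 1 -> HIT, frames=[5,4,1,7] (faults so far: 6)
  step 8: ref 4 -> HIT, frames=[5,4,1,7] (faults so far: 6)
  step 9: ref 1 -> HIT, frames=[5,4,1,7] (faults so far: 6)
  step 10: ref 1 -> HIT, frames=[5,4,1,7] (faults so far: 6)
  step 11: ref 4 -> HIT, frames=[5,4,1,7] (faults so far: 6)
  step 12: ref 7 -> HIT, frames=[5,4,1,7] (faults so far: 6)
  FIFO total faults: 6
--- LRU ---
  step 0: ref 4 -> FAULT, frames=[4,-,-,-] (faults so far: 1)
  step 1: ref 6 -> FAULT, frames=[4,6,-,-] (faults so far: 2)
  step 2: ref 1 -> FAULT, frames=[4,6,1,-] (faults so far: 3)
  step 3: ref 7 -> FAULT, frames=[4,6,1,7] (faults so far: 4)
  step 4: ref 5 -> FAULT, evict 4, frames=[5,6,1,7] (faults so far: 5)
  step 5: ref 4 -> FAULT, evict 6, frames=[5,4,1,7] (faults so far: 6)
  step 6: ref 4 -> HIT, frames=[5,4,1,7] (faults so far: 6)
  step 7: ref 1 -> HIT, frames=[5,4,1,7] (faults so far: 6)
  step 8: ref 4 -> HIT, frames=[5,4,1,7] (faults so far: 6)
  step 9: ref 1 -> HIT, frames=[5,4,1,7] (faults so far: 6)
  step 10: ref 1 -> HIT, frames=[5,4,1,7] (faults so far: 6)
  step 11: ref 4 -> HIT, frames=[5,4,1,7] (faults so far: 6)
  step 12: ref 7 -> HIT, frames=[5,4,1,7] (faults so far: 6)
  LRU total faults: 6
--- Optimal ---
  step 0: ref 4 -> FAULT, frames=[4,-,-,-] (faults so far: 1)
  step 1: ref 6 -> FAULT, frames=[4,6,-,-] (faults so far: 2)
  step 2: ref 1 -> FAULT, frames=[4,6,1,-] (faults so far: 3)
  step 3: ref 7 -> FAULT, frames=[4,6,1,7] (faults so far: 4)
  step 4: ref 5 -> FAULT, evict 6, frames=[4,5,1,7] (faults so far: 5)
  step 5: ref 4 -> HIT, frames=[4,5,1,7] (faults so far: 5)
  step 6: ref 4 -> HIT, frames=[4,5,1,7] (faults so far: 5)
  step 7: ref 1 -> HIT, frames=[4,5,1,7] (faults so far: 5)
  step 8: ref 4 -> HIT, frames=[4,5,1,7] (faults so far: 5)
  step 9: ref 1 -> HIT, frames=[4,5,1,7] (faults so far: 5)
  step 10: ref 1 -> HIT, frames=[4,5,1,7] (faults so far: 5)
  step 11: ref 4 -> HIT, frames=[4,5,1,7] (faults so far: 5)
  step 12: ref 7 -> HIT, frames=[4,5,1,7] (faults so far: 5)
  Optimal total faults: 5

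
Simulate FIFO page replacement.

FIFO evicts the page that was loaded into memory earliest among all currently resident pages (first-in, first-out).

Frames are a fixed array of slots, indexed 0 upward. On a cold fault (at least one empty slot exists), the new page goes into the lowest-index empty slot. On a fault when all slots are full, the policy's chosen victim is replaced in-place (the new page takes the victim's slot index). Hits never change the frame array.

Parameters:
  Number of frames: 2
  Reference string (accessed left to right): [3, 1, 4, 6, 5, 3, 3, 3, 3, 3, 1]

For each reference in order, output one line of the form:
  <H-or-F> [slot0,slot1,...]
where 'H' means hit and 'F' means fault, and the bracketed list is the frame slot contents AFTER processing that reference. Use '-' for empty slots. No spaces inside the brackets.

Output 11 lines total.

F [3,-]
F [3,1]
F [4,1]
F [4,6]
F [5,6]
F [5,3]
H [5,3]
H [5,3]
H [5,3]
H [5,3]
F [1,3]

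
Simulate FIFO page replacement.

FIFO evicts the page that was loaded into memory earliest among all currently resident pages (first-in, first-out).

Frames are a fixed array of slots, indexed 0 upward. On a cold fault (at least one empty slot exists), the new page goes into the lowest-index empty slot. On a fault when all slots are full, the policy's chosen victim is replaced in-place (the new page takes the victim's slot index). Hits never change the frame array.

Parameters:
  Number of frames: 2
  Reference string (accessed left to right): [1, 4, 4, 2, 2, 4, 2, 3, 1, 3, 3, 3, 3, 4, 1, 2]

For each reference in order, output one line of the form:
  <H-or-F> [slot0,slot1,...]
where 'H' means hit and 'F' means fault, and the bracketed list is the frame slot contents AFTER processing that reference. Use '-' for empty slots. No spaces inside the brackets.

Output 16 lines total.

F [1,-]
F [1,4]
H [1,4]
F [2,4]
H [2,4]
H [2,4]
H [2,4]
F [2,3]
F [1,3]
H [1,3]
H [1,3]
H [1,3]
H [1,3]
F [1,4]
H [1,4]
F [2,4]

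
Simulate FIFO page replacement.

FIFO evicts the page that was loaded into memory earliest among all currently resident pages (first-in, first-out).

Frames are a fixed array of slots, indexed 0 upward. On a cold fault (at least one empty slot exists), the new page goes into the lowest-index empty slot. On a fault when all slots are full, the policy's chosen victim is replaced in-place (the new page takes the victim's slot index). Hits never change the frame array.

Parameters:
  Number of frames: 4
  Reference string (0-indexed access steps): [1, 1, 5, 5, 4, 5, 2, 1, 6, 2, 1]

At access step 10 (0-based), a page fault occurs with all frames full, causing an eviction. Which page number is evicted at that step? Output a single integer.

Answer: 5

Derivation:
Step 0: ref 1 -> FAULT, frames=[1,-,-,-]
Step 1: ref 1 -> HIT, frames=[1,-,-,-]
Step 2: ref 5 -> FAULT, frames=[1,5,-,-]
Step 3: ref 5 -> HIT, frames=[1,5,-,-]
Step 4: ref 4 -> FAULT, frames=[1,5,4,-]
Step 5: ref 5 -> HIT, frames=[1,5,4,-]
Step 6: ref 2 -> FAULT, frames=[1,5,4,2]
Step 7: ref 1 -> HIT, frames=[1,5,4,2]
Step 8: ref 6 -> FAULT, evict 1, frames=[6,5,4,2]
Step 9: ref 2 -> HIT, frames=[6,5,4,2]
Step 10: ref 1 -> FAULT, evict 5, frames=[6,1,4,2]
At step 10: evicted page 5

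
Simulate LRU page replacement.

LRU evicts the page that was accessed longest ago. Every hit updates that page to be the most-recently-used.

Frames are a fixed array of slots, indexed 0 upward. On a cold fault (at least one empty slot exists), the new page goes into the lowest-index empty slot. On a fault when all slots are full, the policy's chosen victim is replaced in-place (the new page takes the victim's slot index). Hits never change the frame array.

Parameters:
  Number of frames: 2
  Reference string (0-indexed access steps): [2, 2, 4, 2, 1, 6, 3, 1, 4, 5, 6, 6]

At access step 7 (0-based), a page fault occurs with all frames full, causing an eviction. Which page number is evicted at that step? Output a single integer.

Answer: 6

Derivation:
Step 0: ref 2 -> FAULT, frames=[2,-]
Step 1: ref 2 -> HIT, frames=[2,-]
Step 2: ref 4 -> FAULT, frames=[2,4]
Step 3: ref 2 -> HIT, frames=[2,4]
Step 4: ref 1 -> FAULT, evict 4, frames=[2,1]
Step 5: ref 6 -> FAULT, evict 2, frames=[6,1]
Step 6: ref 3 -> FAULT, evict 1, frames=[6,3]
Step 7: ref 1 -> FAULT, evict 6, frames=[1,3]
At step 7: evicted page 6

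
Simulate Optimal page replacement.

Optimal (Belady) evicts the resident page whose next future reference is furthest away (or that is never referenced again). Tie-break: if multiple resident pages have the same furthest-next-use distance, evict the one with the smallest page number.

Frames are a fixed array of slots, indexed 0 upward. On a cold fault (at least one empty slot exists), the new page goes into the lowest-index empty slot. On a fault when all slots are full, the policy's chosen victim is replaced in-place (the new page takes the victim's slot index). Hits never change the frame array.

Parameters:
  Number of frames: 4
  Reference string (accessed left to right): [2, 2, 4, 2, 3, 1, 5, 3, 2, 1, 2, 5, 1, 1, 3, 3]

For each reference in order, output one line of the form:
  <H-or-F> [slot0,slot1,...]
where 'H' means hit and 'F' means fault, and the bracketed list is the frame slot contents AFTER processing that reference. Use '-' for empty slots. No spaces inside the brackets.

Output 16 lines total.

F [2,-,-,-]
H [2,-,-,-]
F [2,4,-,-]
H [2,4,-,-]
F [2,4,3,-]
F [2,4,3,1]
F [2,5,3,1]
H [2,5,3,1]
H [2,5,3,1]
H [2,5,3,1]
H [2,5,3,1]
H [2,5,3,1]
H [2,5,3,1]
H [2,5,3,1]
H [2,5,3,1]
H [2,5,3,1]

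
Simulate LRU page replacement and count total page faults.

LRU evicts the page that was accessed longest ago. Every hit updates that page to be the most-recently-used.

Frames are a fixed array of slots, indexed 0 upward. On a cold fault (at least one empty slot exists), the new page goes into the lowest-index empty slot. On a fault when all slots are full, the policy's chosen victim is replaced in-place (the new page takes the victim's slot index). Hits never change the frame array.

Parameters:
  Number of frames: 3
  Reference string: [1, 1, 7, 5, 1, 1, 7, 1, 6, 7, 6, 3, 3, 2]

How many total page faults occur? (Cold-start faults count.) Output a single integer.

Answer: 6

Derivation:
Step 0: ref 1 → FAULT, frames=[1,-,-]
Step 1: ref 1 → HIT, frames=[1,-,-]
Step 2: ref 7 → FAULT, frames=[1,7,-]
Step 3: ref 5 → FAULT, frames=[1,7,5]
Step 4: ref 1 → HIT, frames=[1,7,5]
Step 5: ref 1 → HIT, frames=[1,7,5]
Step 6: ref 7 → HIT, frames=[1,7,5]
Step 7: ref 1 → HIT, frames=[1,7,5]
Step 8: ref 6 → FAULT (evict 5), frames=[1,7,6]
Step 9: ref 7 → HIT, frames=[1,7,6]
Step 10: ref 6 → HIT, frames=[1,7,6]
Step 11: ref 3 → FAULT (evict 1), frames=[3,7,6]
Step 12: ref 3 → HIT, frames=[3,7,6]
Step 13: ref 2 → FAULT (evict 7), frames=[3,2,6]
Total faults: 6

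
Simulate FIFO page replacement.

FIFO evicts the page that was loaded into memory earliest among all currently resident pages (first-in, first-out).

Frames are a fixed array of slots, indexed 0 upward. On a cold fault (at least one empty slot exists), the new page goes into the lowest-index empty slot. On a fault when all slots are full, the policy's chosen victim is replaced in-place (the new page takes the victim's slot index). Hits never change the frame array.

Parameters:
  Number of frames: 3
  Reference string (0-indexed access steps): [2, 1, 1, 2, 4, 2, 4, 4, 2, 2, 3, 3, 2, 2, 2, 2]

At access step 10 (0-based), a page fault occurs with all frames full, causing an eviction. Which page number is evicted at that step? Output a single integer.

Step 0: ref 2 -> FAULT, frames=[2,-,-]
Step 1: ref 1 -> FAULT, frames=[2,1,-]
Step 2: ref 1 -> HIT, frames=[2,1,-]
Step 3: ref 2 -> HIT, frames=[2,1,-]
Step 4: ref 4 -> FAULT, frames=[2,1,4]
Step 5: ref 2 -> HIT, frames=[2,1,4]
Step 6: ref 4 -> HIT, frames=[2,1,4]
Step 7: ref 4 -> HIT, frames=[2,1,4]
Step 8: ref 2 -> HIT, frames=[2,1,4]
Step 9: ref 2 -> HIT, frames=[2,1,4]
Step 10: ref 3 -> FAULT, evict 2, frames=[3,1,4]
At step 10: evicted page 2

Answer: 2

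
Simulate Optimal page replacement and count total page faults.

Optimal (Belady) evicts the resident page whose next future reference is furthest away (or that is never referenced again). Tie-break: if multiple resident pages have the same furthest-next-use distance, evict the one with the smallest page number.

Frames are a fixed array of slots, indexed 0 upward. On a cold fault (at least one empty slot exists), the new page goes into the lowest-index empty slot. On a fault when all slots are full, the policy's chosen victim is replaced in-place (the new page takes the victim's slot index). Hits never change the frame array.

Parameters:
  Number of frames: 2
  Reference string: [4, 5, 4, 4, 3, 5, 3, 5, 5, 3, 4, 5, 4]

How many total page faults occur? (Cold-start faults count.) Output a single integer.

Step 0: ref 4 → FAULT, frames=[4,-]
Step 1: ref 5 → FAULT, frames=[4,5]
Step 2: ref 4 → HIT, frames=[4,5]
Step 3: ref 4 → HIT, frames=[4,5]
Step 4: ref 3 → FAULT (evict 4), frames=[3,5]
Step 5: ref 5 → HIT, frames=[3,5]
Step 6: ref 3 → HIT, frames=[3,5]
Step 7: ref 5 → HIT, frames=[3,5]
Step 8: ref 5 → HIT, frames=[3,5]
Step 9: ref 3 → HIT, frames=[3,5]
Step 10: ref 4 → FAULT (evict 3), frames=[4,5]
Step 11: ref 5 → HIT, frames=[4,5]
Step 12: ref 4 → HIT, frames=[4,5]
Total faults: 4

Answer: 4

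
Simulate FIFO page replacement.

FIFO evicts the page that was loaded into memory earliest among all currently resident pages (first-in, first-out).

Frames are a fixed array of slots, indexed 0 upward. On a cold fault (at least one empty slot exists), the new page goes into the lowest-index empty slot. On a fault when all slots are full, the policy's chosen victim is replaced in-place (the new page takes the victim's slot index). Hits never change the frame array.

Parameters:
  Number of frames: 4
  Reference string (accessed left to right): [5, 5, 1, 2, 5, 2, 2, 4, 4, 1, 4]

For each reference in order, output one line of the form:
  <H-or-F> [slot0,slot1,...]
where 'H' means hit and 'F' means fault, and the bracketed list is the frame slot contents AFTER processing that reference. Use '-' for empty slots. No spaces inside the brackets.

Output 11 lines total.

F [5,-,-,-]
H [5,-,-,-]
F [5,1,-,-]
F [5,1,2,-]
H [5,1,2,-]
H [5,1,2,-]
H [5,1,2,-]
F [5,1,2,4]
H [5,1,2,4]
H [5,1,2,4]
H [5,1,2,4]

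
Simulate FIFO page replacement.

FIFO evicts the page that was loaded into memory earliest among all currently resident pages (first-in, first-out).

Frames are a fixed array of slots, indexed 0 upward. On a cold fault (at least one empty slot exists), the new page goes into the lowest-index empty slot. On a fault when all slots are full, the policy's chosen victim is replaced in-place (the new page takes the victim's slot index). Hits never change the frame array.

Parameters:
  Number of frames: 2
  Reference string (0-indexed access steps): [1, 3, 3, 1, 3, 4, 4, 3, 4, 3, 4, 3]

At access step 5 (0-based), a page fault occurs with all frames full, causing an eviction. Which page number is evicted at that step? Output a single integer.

Step 0: ref 1 -> FAULT, frames=[1,-]
Step 1: ref 3 -> FAULT, frames=[1,3]
Step 2: ref 3 -> HIT, frames=[1,3]
Step 3: ref 1 -> HIT, frames=[1,3]
Step 4: ref 3 -> HIT, frames=[1,3]
Step 5: ref 4 -> FAULT, evict 1, frames=[4,3]
At step 5: evicted page 1

Answer: 1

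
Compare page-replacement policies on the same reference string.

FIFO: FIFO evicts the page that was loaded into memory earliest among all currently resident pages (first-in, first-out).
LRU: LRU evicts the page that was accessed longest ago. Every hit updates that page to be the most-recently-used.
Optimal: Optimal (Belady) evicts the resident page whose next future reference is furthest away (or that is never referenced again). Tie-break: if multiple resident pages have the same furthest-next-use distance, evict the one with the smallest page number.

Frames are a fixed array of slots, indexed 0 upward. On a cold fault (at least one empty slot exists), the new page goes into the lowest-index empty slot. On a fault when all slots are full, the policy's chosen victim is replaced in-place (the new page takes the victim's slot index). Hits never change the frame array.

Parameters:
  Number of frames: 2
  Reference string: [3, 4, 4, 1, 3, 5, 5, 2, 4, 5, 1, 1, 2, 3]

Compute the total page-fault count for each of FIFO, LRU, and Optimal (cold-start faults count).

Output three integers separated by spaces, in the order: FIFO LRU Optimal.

--- FIFO ---
  step 0: ref 3 -> FAULT, frames=[3,-] (faults so far: 1)
  step 1: ref 4 -> FAULT, frames=[3,4] (faults so far: 2)
  step 2: ref 4 -> HIT, frames=[3,4] (faults so far: 2)
  step 3: ref 1 -> FAULT, evict 3, frames=[1,4] (faults so far: 3)
  step 4: ref 3 -> FAULT, evict 4, frames=[1,3] (faults so far: 4)
  step 5: ref 5 -> FAULT, evict 1, frames=[5,3] (faults so far: 5)
  step 6: ref 5 -> HIT, frames=[5,3] (faults so far: 5)
  step 7: ref 2 -> FAULT, evict 3, frames=[5,2] (faults so far: 6)
  step 8: ref 4 -> FAULT, evict 5, frames=[4,2] (faults so far: 7)
  step 9: ref 5 -> FAULT, evict 2, frames=[4,5] (faults so far: 8)
  step 10: ref 1 -> FAULT, evict 4, frames=[1,5] (faults so far: 9)
  step 11: ref 1 -> HIT, frames=[1,5] (faults so far: 9)
  step 12: ref 2 -> FAULT, evict 5, frames=[1,2] (faults so far: 10)
  step 13: ref 3 -> FAULT, evict 1, frames=[3,2] (faults so far: 11)
  FIFO total faults: 11
--- LRU ---
  step 0: ref 3 -> FAULT, frames=[3,-] (faults so far: 1)
  step 1: ref 4 -> FAULT, frames=[3,4] (faults so far: 2)
  step 2: ref 4 -> HIT, frames=[3,4] (faults so far: 2)
  step 3: ref 1 -> FAULT, evict 3, frames=[1,4] (faults so far: 3)
  step 4: ref 3 -> FAULT, evict 4, frames=[1,3] (faults so far: 4)
  step 5: ref 5 -> FAULT, evict 1, frames=[5,3] (faults so far: 5)
  step 6: ref 5 -> HIT, frames=[5,3] (faults so far: 5)
  step 7: ref 2 -> FAULT, evict 3, frames=[5,2] (faults so far: 6)
  step 8: ref 4 -> FAULT, evict 5, frames=[4,2] (faults so far: 7)
  step 9: ref 5 -> FAULT, evict 2, frames=[4,5] (faults so far: 8)
  step 10: ref 1 -> FAULT, evict 4, frames=[1,5] (faults so far: 9)
  step 11: ref 1 -> HIT, frames=[1,5] (faults so far: 9)
  step 12: ref 2 -> FAULT, evict 5, frames=[1,2] (faults so far: 10)
  step 13: ref 3 -> FAULT, evict 1, frames=[3,2] (faults so far: 11)
  LRU total faults: 11
--- Optimal ---
  step 0: ref 3 -> FAULT, frames=[3,-] (faults so far: 1)
  step 1: ref 4 -> FAULT, frames=[3,4] (faults so far: 2)
  step 2: ref 4 -> HIT, frames=[3,4] (faults so far: 2)
  step 3: ref 1 -> FAULT, evict 4, frames=[3,1] (faults so far: 3)
  step 4: ref 3 -> HIT, frames=[3,1] (faults so far: 3)
  step 5: ref 5 -> FAULT, evict 3, frames=[5,1] (faults so far: 4)
  step 6: ref 5 -> HIT, frames=[5,1] (faults so far: 4)
  step 7: ref 2 -> FAULT, evict 1, frames=[5,2] (faults so far: 5)
  step 8: ref 4 -> FAULT, evict 2, frames=[5,4] (faults so far: 6)
  step 9: ref 5 -> HIT, frames=[5,4] (faults so far: 6)
  step 10: ref 1 -> FAULT, evict 4, frames=[5,1] (faults so far: 7)
  step 11: ref 1 -> HIT, frames=[5,1] (faults so far: 7)
  step 12: ref 2 -> FAULT, evict 1, frames=[5,2] (faults so far: 8)
  step 13: ref 3 -> FAULT, evict 2, frames=[5,3] (faults so far: 9)
  Optimal total faults: 9

Answer: 11 11 9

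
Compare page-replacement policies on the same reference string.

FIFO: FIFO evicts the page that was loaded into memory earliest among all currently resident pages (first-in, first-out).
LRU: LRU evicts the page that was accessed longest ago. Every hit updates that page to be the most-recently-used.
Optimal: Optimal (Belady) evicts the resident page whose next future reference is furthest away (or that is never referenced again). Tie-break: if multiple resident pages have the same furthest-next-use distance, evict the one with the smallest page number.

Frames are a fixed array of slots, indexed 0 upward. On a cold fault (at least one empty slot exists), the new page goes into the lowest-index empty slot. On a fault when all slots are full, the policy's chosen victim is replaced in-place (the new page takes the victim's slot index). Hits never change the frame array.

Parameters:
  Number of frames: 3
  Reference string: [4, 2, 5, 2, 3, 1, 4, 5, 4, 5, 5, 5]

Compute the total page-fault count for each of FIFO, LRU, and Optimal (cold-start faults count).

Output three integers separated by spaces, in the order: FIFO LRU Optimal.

--- FIFO ---
  step 0: ref 4 -> FAULT, frames=[4,-,-] (faults so far: 1)
  step 1: ref 2 -> FAULT, frames=[4,2,-] (faults so far: 2)
  step 2: ref 5 -> FAULT, frames=[4,2,5] (faults so far: 3)
  step 3: ref 2 -> HIT, frames=[4,2,5] (faults so far: 3)
  step 4: ref 3 -> FAULT, evict 4, frames=[3,2,5] (faults so far: 4)
  step 5: ref 1 -> FAULT, evict 2, frames=[3,1,5] (faults so far: 5)
  step 6: ref 4 -> FAULT, evict 5, frames=[3,1,4] (faults so far: 6)
  step 7: ref 5 -> FAULT, evict 3, frames=[5,1,4] (faults so far: 7)
  step 8: ref 4 -> HIT, frames=[5,1,4] (faults so far: 7)
  step 9: ref 5 -> HIT, frames=[5,1,4] (faults so far: 7)
  step 10: ref 5 -> HIT, frames=[5,1,4] (faults so far: 7)
  step 11: ref 5 -> HIT, frames=[5,1,4] (faults so far: 7)
  FIFO total faults: 7
--- LRU ---
  step 0: ref 4 -> FAULT, frames=[4,-,-] (faults so far: 1)
  step 1: ref 2 -> FAULT, frames=[4,2,-] (faults so far: 2)
  step 2: ref 5 -> FAULT, frames=[4,2,5] (faults so far: 3)
  step 3: ref 2 -> HIT, frames=[4,2,5] (faults so far: 3)
  step 4: ref 3 -> FAULT, evict 4, frames=[3,2,5] (faults so far: 4)
  step 5: ref 1 -> FAULT, evict 5, frames=[3,2,1] (faults so far: 5)
  step 6: ref 4 -> FAULT, evict 2, frames=[3,4,1] (faults so far: 6)
  step 7: ref 5 -> FAULT, evict 3, frames=[5,4,1] (faults so far: 7)
  step 8: ref 4 -> HIT, frames=[5,4,1] (faults so far: 7)
  step 9: ref 5 -> HIT, frames=[5,4,1] (faults so far: 7)
  step 10: ref 5 -> HIT, frames=[5,4,1] (faults so far: 7)
  step 11: ref 5 -> HIT, frames=[5,4,1] (faults so far: 7)
  LRU total faults: 7
--- Optimal ---
  step 0: ref 4 -> FAULT, frames=[4,-,-] (faults so far: 1)
  step 1: ref 2 -> FAULT, frames=[4,2,-] (faults so far: 2)
  step 2: ref 5 -> FAULT, frames=[4,2,5] (faults so far: 3)
  step 3: ref 2 -> HIT, frames=[4,2,5] (faults so far: 3)
  step 4: ref 3 -> FAULT, evict 2, frames=[4,3,5] (faults so far: 4)
  step 5: ref 1 -> FAULT, evict 3, frames=[4,1,5] (faults so far: 5)
  step 6: ref 4 -> HIT, frames=[4,1,5] (faults so far: 5)
  step 7: ref 5 -> HIT, frames=[4,1,5] (faults so far: 5)
  step 8: ref 4 -> HIT, frames=[4,1,5] (faults so far: 5)
  step 9: ref 5 -> HIT, frames=[4,1,5] (faults so far: 5)
  step 10: ref 5 -> HIT, frames=[4,1,5] (faults so far: 5)
  step 11: ref 5 -> HIT, frames=[4,1,5] (faults so far: 5)
  Optimal total faults: 5

Answer: 7 7 5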